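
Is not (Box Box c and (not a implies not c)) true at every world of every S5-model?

No, not valid

Tableau for the negation Box Box c and (not a implies not c):
1. Box Box c and (not a implies not c), w0
2. Box Box c, w0
3. not a implies not c, w0
4. Box c, w0
5. c, w0
6. a, w0
Accessibility: w0Rw0
The negation has an open branch (countermodel exists).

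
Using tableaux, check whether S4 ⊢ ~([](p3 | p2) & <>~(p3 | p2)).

Valid

Tableau for the negation [](p3 | p2) & <>~(p3 | p2):
1. [](p3 | p2) & <>~(p3 | p2), u
2. [](p3 | p2), u   [&-rule on 1]
3. <>~(p3 | p2), u   [&-rule on 1]
4. p3 | p2, u   [[]-rule on 2 via uRu]
5. p2, u   [|-rule on 4 (branches; this branch)]
6. ~(p3 | p2), v   [<>-rule on 3: fresh world v, uRv]
7. ~p3, v   [~|-rule on 6]
8. ~p2, v   [~|-rule on 6]
9. p3 | p2, v   [[]-rule on 2 via uRv]
10. p2, v   [|-rule on 9 (branches; this branch)]
Accessibility: uRu, uRv, vRv
Branch closes: p2 and ~p2 both at v.
All branches of the negation close; one closing branch shown above.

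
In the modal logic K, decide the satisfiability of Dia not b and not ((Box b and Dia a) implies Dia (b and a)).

No, unsatisfiable

1. Dia not b and not ((Box b and Dia a) implies Dia (b and a)), u
2. Dia not b, u   [and-rule on 1]
3. not ((Box b and Dia a) implies Dia (b and a)), u   [and-rule on 1]
4. Box b and Dia a, u   [neg-implies-rule on 3]
5. not Dia (b and a), u   [neg-implies-rule on 3]
6. Box b, u   [and-rule on 4]
7. Dia a, u   [and-rule on 4]
8. not b, v   [Dia-rule on 2: fresh world v, uRv]
9. not (b and a), v   [neg-Dia-rule on 5 via uRv]
10. b, v   [Box-rule on 6 via uRv]
Accessibility: uRv
Branch closes: b and not b both at v.
(One branch shown.) All branches close.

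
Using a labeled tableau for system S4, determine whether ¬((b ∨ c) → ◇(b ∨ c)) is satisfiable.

1. ¬((b ∨ c) → ◇(b ∨ c)), w0
2. b ∨ c, w0
3. ¬◇(b ∨ c), w0
4. ¬(b ∨ c), w0
5. ¬b, w0
6. ¬c, w0
7. c, w0
Accessibility: w0Rw0
Branch closes: c and ¬c both at w0.
Every branch closes; the branch above is one of them.

No, unsatisfiable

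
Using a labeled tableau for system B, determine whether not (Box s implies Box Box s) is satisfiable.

1. not (Box s implies Box Box s), 0
2. Box s, 0   [neg-implies-rule on 1]
3. not Box Box s, 0   [neg-implies-rule on 1]
4. s, 0   [Box-rule on 2 via 0R0]
5. not Box s, 1   [neg-Box-rule on 3: fresh world 1, 0R1]
6. s, 1   [Box-rule on 2 via 0R1]
7. not s, 2   [neg-Box-rule on 5: fresh world 2, 1R2]
Accessibility: 0R0, 0R1, 1R0, 1R1, 1R2, 2R1, 2R2

Satisfiable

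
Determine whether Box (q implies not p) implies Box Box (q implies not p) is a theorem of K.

Tableau for the negation not (Box (q implies not p) implies Box Box (q implies not p)):
1. not (Box (q implies not p) implies Box Box (q implies not p)), 0
2. Box (q implies not p), 0
3. not Box Box (q implies not p), 0
4. not Box (q implies not p), 1
5. q implies not p, 1
6. not p, 1
7. not (q implies not p), 2
8. q, 2
9. p, 2
Accessibility: 0R1, 1R2
The negation has an open branch (countermodel exists).

No, not valid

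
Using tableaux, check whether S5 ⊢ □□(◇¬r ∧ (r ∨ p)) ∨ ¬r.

Tableau for the negation ¬(□□(◇¬r ∧ (r ∨ p)) ∨ ¬r):
1. ¬(□□(◇¬r ∧ (r ∨ p)) ∨ ¬r), u
2. ¬□□(◇¬r ∧ (r ∨ p)), u
3. r, u
4. ¬□(◇¬r ∧ (r ∨ p)), v
5. ¬(◇¬r ∧ (r ∨ p)), w
6. ¬(r ∨ p), w
7. ¬r, w
8. ¬p, w
Accessibility: uRu, uRv, uRw, vRu, vRv, vRw, wRu, wRv, wRw
The negation has an open branch (countermodel exists).

No, not valid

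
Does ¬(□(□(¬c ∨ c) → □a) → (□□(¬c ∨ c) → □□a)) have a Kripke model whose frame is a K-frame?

Unsatisfiable

1. ¬(□(□(¬c ∨ c) → □a) → (□□(¬c ∨ c) → □□a)), 0
2. □(□(¬c ∨ c) → □a), 0   [¬→-rule on 1]
3. ¬(□□(¬c ∨ c) → □□a), 0   [¬→-rule on 1]
4. □□(¬c ∨ c), 0   [¬→-rule on 3]
5. ¬□□a, 0   [¬→-rule on 3]
6. ¬□a, 1   [¬□-rule on 5: fresh world 1, 0R1]
7. □(¬c ∨ c) → □a, 1   [□-rule on 2 via 0R1]
8. □(¬c ∨ c), 1   [□-rule on 4 via 0R1]
9. ¬□(¬c ∨ c), 1   [→-rule on 7 (branches; this branch)]
10. ¬a, 2   [¬□-rule on 6: fresh world 2, 1R2]
11. ¬c ∨ c, 2   [□-rule on 8 via 1R2]
12. c, 2   [∨-rule on 11 (branches; this branch)]
13. ¬(¬c ∨ c), 3   [¬□-rule on 9: fresh world 3, 1R3]
14. c, 3   [¬∨-rule on 13]
15. ¬c, 3   [¬∨-rule on 13]
Accessibility: 0R1, 1R2, 1R3
Branch closes: c and ¬c both at 3.
All branches of the tableau close; one closing branch shown above.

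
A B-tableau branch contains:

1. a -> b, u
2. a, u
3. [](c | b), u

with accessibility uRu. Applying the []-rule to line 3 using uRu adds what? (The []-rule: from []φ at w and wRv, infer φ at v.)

c | b, u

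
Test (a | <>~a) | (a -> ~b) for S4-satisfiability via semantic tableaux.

Satisfiable

1. (a | <>~a) | (a -> ~b), u
2. a -> ~b, u
3. ~b, u
Accessibility: uRu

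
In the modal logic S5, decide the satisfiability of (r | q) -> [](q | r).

Satisfiable

1. (r | q) -> [](q | r), u
2. [](q | r), u
3. q | r, u
4. r, u
Accessibility: uRu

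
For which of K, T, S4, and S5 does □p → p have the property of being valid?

T-tableau for the negation ¬(□p → p):
1. ¬(□p → p), 0
2. □p, 0   [¬→-rule on 1]
3. ¬p, 0   [¬→-rule on 1]
4. p, 0   [□-rule on 2 via 0R0]
Accessibility: 0R0
Branch closes: p and ¬p both at 0.
Every branch closes (one shown): valid in T, hence also in S4, S5 (every theorem of T is a theorem of S4 and S5).
K-tableau for the negation ¬(□p → p):
1. ¬(□p → p), 0
2. □p, 0   [¬→-rule on 1]
3. ¬p, 0   [¬→-rule on 1]
Complete open branch: countermodel on a K-frame, so not valid in K.

T, S4, S5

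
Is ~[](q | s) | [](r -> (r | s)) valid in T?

Tableau for the negation ~(~[](q | s) | [](r -> (r | s))):
1. ~(~[](q | s) | [](r -> (r | s))), 0
2. [](q | s), 0
3. ~[](r -> (r | s)), 0
4. q | s, 0
5. s, 0
6. ~(r -> (r | s)), 1
7. r, 1
8. ~(r | s), 1
9. ~r, 1
10. ~s, 1
Accessibility: 0R0, 0R1, 1R1
Branch closes: r and ~r both at 1.
Every branch of the negation's tableau closes; the branch above is one of them.

Yes, valid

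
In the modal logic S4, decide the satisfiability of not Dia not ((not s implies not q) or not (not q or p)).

Yes, satisfiable

1. not Dia not ((not s implies not q) or not (not q or p)), u
2. (not s implies not q) or not (not q or p), u
3. not (not q or p), u
4. q, u
5. not p, u
Accessibility: uRu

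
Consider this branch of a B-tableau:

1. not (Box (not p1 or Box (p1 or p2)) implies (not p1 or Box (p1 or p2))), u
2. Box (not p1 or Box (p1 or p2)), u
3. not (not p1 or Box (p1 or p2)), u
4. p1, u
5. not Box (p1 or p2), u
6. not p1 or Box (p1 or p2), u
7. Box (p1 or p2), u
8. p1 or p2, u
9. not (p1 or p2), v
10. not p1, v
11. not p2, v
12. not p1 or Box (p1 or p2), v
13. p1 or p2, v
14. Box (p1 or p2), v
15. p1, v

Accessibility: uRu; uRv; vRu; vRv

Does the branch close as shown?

Closed

Both p1 and not p1 appear at v.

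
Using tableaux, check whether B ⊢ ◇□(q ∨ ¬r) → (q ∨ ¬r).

Yes, valid

Tableau for the negation ¬(◇□(q ∨ ¬r) → (q ∨ ¬r)):
1. ¬(◇□(q ∨ ¬r) → (q ∨ ¬r)), w0
2. ◇□(q ∨ ¬r), w0   [¬→-rule on 1]
3. ¬(q ∨ ¬r), w0   [¬→-rule on 1]
4. ¬q, w0   [¬∨-rule on 3]
5. r, w0   [¬∨-rule on 3]
6. □(q ∨ ¬r), w1   [◇-rule on 2: fresh world w1, w0Rw1]
7. q ∨ ¬r, w0   [□-rule on 6 via w1Rw0]
8. q ∨ ¬r, w1   [□-rule on 6 via w1Rw1]
9. ¬r, w0   [∨-rule on 7 (branches; this branch)]
Accessibility: w0Rw0, w0Rw1, w1Rw0, w1Rw1
Branch closes: r and ¬r both at w0.
All branches of the negation close; one closing branch shown above.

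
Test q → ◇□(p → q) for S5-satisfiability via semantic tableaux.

Satisfiable (open branch found)

1. q → ◇□(p → q), u
2. ◇□(p → q), u
3. □(p → q), v
4. p → q, u
5. p → q, v
6. q, u
7. q, v
Accessibility: uRu, uRv, vRu, vRv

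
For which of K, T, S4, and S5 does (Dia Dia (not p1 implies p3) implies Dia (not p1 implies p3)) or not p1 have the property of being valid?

K-tableau for the negation not ((Dia Dia (not p1 implies p3) implies Dia (not p1 implies p3)) or not p1):
1. not ((Dia Dia (not p1 implies p3) implies Dia (not p1 implies p3)) or not p1), u
2. not (Dia Dia (not p1 implies p3) implies Dia (not p1 implies p3)), u
3. p1, u
4. Dia Dia (not p1 implies p3), u
5. not Dia (not p1 implies p3), u
6. Dia (not p1 implies p3), v
7. not (not p1 implies p3), v
8. not p1, v
9. not p3, v
10. not p1 implies p3, w
11. p3, w
Accessibility: uRv, vRw
Complete open branch: countermodel on a K-frame, so not valid in K.
T-tableau for the negation not ((Dia Dia (not p1 implies p3) implies Dia (not p1 implies p3)) or not p1):
1. not ((Dia Dia (not p1 implies p3) implies Dia (not p1 implies p3)) or not p1), u
2. not (Dia Dia (not p1 implies p3) implies Dia (not p1 implies p3)), u
3. p1, u
4. Dia Dia (not p1 implies p3), u
5. not Dia (not p1 implies p3), u
6. not (not p1 implies p3), u
7. not p1, u
8. not p3, u
Accessibility: uRu
Branch closes: p1 and not p1 both at u.
Every branch closes (one shown): valid in T, hence also in S4, S5 (every theorem of T is a theorem of S4 and S5).

T, S4, S5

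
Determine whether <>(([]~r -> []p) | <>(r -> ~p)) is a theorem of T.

Tableau for the negation ~<>(([]~r -> []p) | <>(r -> ~p)):
1. ~<>(([]~r -> []p) | <>(r -> ~p)), 0
2. ~(([]~r -> []p) | <>(r -> ~p)), 0   [~<>-rule on 1 via 0R0]
3. ~([]~r -> []p), 0   [~|-rule on 2]
4. ~<>(r -> ~p), 0   [~|-rule on 2]
5. []~r, 0   [~->-rule on 3]
6. ~[]p, 0   [~->-rule on 3]
7. ~(r -> ~p), 0   [~<>-rule on 4 via 0R0]
8. r, 0   [~->-rule on 7]
9. p, 0   [~->-rule on 7]
10. ~r, 0   [[]-rule on 5 via 0R0]
Accessibility: 0R0
Branch closes: r and ~r both at 0.
All branches of the negation close; one closing branch shown above.

Valid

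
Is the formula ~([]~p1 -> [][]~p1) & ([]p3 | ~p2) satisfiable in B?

1. ~([]~p1 -> [][]~p1) & ([]p3 | ~p2), u
2. ~([]~p1 -> [][]~p1), u
3. []p3 | ~p2, u
4. []~p1, u
5. ~[][]~p1, u
6. ~p1, u
7. ~p2, u
8. ~[]~p1, v
9. ~p1, v
10. p1, w
Accessibility: uRu, uRv, vRu, vRv, vRw, wRv, wRw

Yes, satisfiable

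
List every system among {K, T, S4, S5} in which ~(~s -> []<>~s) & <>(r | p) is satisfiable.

S4-tableau for the formula:
1. ~(~s -> []<>~s) & <>(r | p), u
2. ~(~s -> []<>~s), u   [&-rule on 1]
3. <>(r | p), u   [&-rule on 1]
4. ~s, u   [~->-rule on 2]
5. ~[]<>~s, u   [~->-rule on 2]
6. r | p, v   [<>-rule on 3: fresh world v, uRv]
7. p, v   [|-rule on 6 (branches; this branch)]
8. ~<>~s, w   [~[]-rule on 5: fresh world w, uRw]
9. s, w   [~<>-rule on 8 via wRw]
Accessibility: uRu, uRv, uRw, vRv, wRw
Complete open branch: satisfiable in S4, hence also in K, T (this S4-model is also a K-model and a T-model).
S5-tableau for the formula:
1. ~(~s -> []<>~s) & <>(r | p), u
2. ~(~s -> []<>~s), u   [&-rule on 1]
3. <>(r | p), u   [&-rule on 1]
4. ~s, u   [~->-rule on 2]
5. ~[]<>~s, u   [~->-rule on 2]
6. r | p, v   [<>-rule on 3: fresh world v, uRv]
7. p, v   [|-rule on 6 (branches; this branch)]
8. ~<>~s, w   [~[]-rule on 5: fresh world w, uRw]
9. s, u   [~<>-rule on 8 via wRu]
Accessibility: uRu, uRv, uRw, vRu, vRv, vRw, wRu, wRv, wRw
Branch closes: s and ~s both at u.
Every branch closes (one shown): unsatisfiable in S5.

K, T, S4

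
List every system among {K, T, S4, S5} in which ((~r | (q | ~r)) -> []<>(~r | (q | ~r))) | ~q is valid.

S5-tableau for the negation ~(((~r | (q | ~r)) -> []<>(~r | (q | ~r))) | ~q):
1. ~(((~r | (q | ~r)) -> []<>(~r | (q | ~r))) | ~q), 0
2. ~((~r | (q | ~r)) -> []<>(~r | (q | ~r))), 0
3. q, 0
4. ~r | (q | ~r), 0
5. ~[]<>(~r | (q | ~r)), 0
6. q | ~r, 0
7. ~<>(~r | (q | ~r)), 1
8. ~(~r | (q | ~r)), 0
9. r, 0
10. ~(q | ~r), 0
11. ~q, 0
Accessibility: 0R0, 0R1, 1R0, 1R1
Branch closes: q and ~q both at 0.
Every branch closes (one shown): valid in S5.
S4-tableau for the negation ~(((~r | (q | ~r)) -> []<>(~r | (q | ~r))) | ~q):
1. ~(((~r | (q | ~r)) -> []<>(~r | (q | ~r))) | ~q), 0
2. ~((~r | (q | ~r)) -> []<>(~r | (q | ~r))), 0
3. q, 0
4. ~r | (q | ~r), 0
5. ~[]<>(~r | (q | ~r)), 0
6. q | ~r, 0
7. ~r, 0
8. ~<>(~r | (q | ~r)), 1
9. ~(~r | (q | ~r)), 1
10. r, 1
11. ~(q | ~r), 1
12. ~q, 1
Accessibility: 0R0, 0R1, 1R1
Complete open branch: countermodel on an S4-frame, so not valid in S4, nor in K, T (the same frame is also a K-frame and a T-frame).

S5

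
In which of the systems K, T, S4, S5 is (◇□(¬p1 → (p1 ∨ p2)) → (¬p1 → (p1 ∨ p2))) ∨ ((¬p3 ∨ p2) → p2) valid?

S5-tableau for the negation ¬((◇□(¬p1 → (p1 ∨ p2)) → (¬p1 → (p1 ∨ p2))) ∨ ((¬p3 ∨ p2) → p2)):
1. ¬((◇□(¬p1 → (p1 ∨ p2)) → (¬p1 → (p1 ∨ p2))) ∨ ((¬p3 ∨ p2) → p2)), w0
2. ¬(◇□(¬p1 → (p1 ∨ p2)) → (¬p1 → (p1 ∨ p2))), w0
3. ¬((¬p3 ∨ p2) → p2), w0
4. ◇□(¬p1 → (p1 ∨ p2)), w0
5. ¬(¬p1 → (p1 ∨ p2)), w0
6. ¬p3 ∨ p2, w0
7. ¬p2, w0
8. ¬p1, w0
9. ¬(p1 ∨ p2), w0
10. ¬p3, w0
11. □(¬p1 → (p1 ∨ p2)), w1
12. ¬p1 → (p1 ∨ p2), w0
13. ¬p1 → (p1 ∨ p2), w1
14. p1 ∨ p2, w0
15. p1 ∨ p2, w1
16. p2, w0
Accessibility: w0Rw0, w0Rw1, w1Rw0, w1Rw1
Branch closes: p2 and ¬p2 both at w0.
Every branch closes (one shown): valid in S5.
S4-tableau for the negation ¬((◇□(¬p1 → (p1 ∨ p2)) → (¬p1 → (p1 ∨ p2))) ∨ ((¬p3 ∨ p2) → p2)):
1. ¬((◇□(¬p1 → (p1 ∨ p2)) → (¬p1 → (p1 ∨ p2))) ∨ ((¬p3 ∨ p2) → p2)), w0
2. ¬(◇□(¬p1 → (p1 ∨ p2)) → (¬p1 → (p1 ∨ p2))), w0
3. ¬((¬p3 ∨ p2) → p2), w0
4. ◇□(¬p1 → (p1 ∨ p2)), w0
5. ¬(¬p1 → (p1 ∨ p2)), w0
6. ¬p3 ∨ p2, w0
7. ¬p2, w0
8. ¬p1, w0
9. ¬(p1 ∨ p2), w0
10. ¬p3, w0
11. □(¬p1 → (p1 ∨ p2)), w1
12. ¬p1 → (p1 ∨ p2), w1
13. p1 ∨ p2, w1
14. p2, w1
Accessibility: w0Rw0, w0Rw1, w1Rw1
Complete open branch: countermodel on an S4-frame, so not valid in S4, nor in K, T (the same frame is also a K-frame and a T-frame).

S5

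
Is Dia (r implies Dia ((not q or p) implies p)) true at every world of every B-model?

Tableau for the negation not Dia (r implies Dia ((not q or p) implies p)):
1. not Dia (r implies Dia ((not q or p) implies p)), w0
2. not (r implies Dia ((not q or p) implies p)), w0   [neg-Dia-rule on 1 via w0Rw0]
3. r, w0   [neg-implies-rule on 2]
4. not Dia ((not q or p) implies p), w0   [neg-implies-rule on 2]
5. not ((not q or p) implies p), w0   [neg-Dia-rule on 4 via w0Rw0]
6. not q or p, w0   [neg-implies-rule on 5]
7. not p, w0   [neg-implies-rule on 5]
8. not q, w0   [or-rule on 6 (branches; this branch)]
Accessibility: w0Rw0
The negation has an open branch (countermodel exists).

Not valid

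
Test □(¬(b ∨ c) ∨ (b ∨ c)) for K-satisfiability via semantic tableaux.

1. □(¬(b ∨ c) ∨ (b ∨ c)), 0

Satisfiable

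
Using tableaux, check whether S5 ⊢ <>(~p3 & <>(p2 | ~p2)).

Tableau for the negation ~<>(~p3 & <>(p2 | ~p2)):
1. ~<>(~p3 & <>(p2 | ~p2)), w0
2. ~(~p3 & <>(p2 | ~p2)), w0
3. p3, w0
Accessibility: w0Rw0
The negation has an open branch (countermodel exists).

No, not valid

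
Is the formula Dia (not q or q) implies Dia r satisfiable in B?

1. Dia (not q or q) implies Dia r, w0
2. Dia r, w0
3. r, w1
Accessibility: w0Rw0, w0Rw1, w1Rw0, w1Rw1

Yes, satisfiable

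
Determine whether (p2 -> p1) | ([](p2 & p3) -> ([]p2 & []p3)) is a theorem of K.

Tableau for the negation ~((p2 -> p1) | ([](p2 & p3) -> ([]p2 & []p3))):
1. ~((p2 -> p1) | ([](p2 & p3) -> ([]p2 & []p3))), 0
2. ~(p2 -> p1), 0
3. ~([](p2 & p3) -> ([]p2 & []p3)), 0
4. p2, 0
5. ~p1, 0
6. [](p2 & p3), 0
7. ~([]p2 & []p3), 0
8. ~[]p3, 0
9. ~p3, 1
10. p2 & p3, 1
11. p2, 1
12. p3, 1
Accessibility: 0R1
Branch closes: p3 and ~p3 both at 1.
All branches of the negation close; one closing branch shown above.

Valid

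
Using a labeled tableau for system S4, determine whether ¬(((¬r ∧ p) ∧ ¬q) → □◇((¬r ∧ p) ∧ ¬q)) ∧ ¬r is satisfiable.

Satisfiable

1. ¬(((¬r ∧ p) ∧ ¬q) → □◇((¬r ∧ p) ∧ ¬q)) ∧ ¬r, u
2. ¬(((¬r ∧ p) ∧ ¬q) → □◇((¬r ∧ p) ∧ ¬q)), u   [∧-rule on 1]
3. ¬r, u   [∧-rule on 1]
4. (¬r ∧ p) ∧ ¬q, u   [¬→-rule on 2]
5. ¬□◇((¬r ∧ p) ∧ ¬q), u   [¬→-rule on 2]
6. ¬r ∧ p, u   [∧-rule on 4]
7. ¬q, u   [∧-rule on 4]
8. p, u   [∧-rule on 6]
9. ¬◇((¬r ∧ p) ∧ ¬q), v   [¬□-rule on 5: fresh world v, uRv]
10. ¬((¬r ∧ p) ∧ ¬q), v   [¬◇-rule on 9 via vRv]
11. q, v   [¬∧-rule on 10 (branches; this branch)]
Accessibility: uRu, uRv, vRv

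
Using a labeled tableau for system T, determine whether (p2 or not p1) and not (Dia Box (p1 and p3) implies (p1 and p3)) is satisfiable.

1. (p2 or not p1) and not (Dia Box (p1 and p3) implies (p1 and p3)), 0
2. p2 or not p1, 0   [and-rule on 1]
3. not (Dia Box (p1 and p3) implies (p1 and p3)), 0   [and-rule on 1]
4. Dia Box (p1 and p3), 0   [neg-implies-rule on 3]
5. not (p1 and p3), 0   [neg-implies-rule on 3]
6. not p1, 0   [or-rule on 2 (branches; this branch)]
7. not p3, 0   [neg-and-rule on 5 (branches; this branch)]
8. Box (p1 and p3), 1   [Dia-rule on 4: fresh world 1, 0R1]
9. p1 and p3, 1   [Box-rule on 8 via 1R1]
10. p1, 1   [and-rule on 9]
11. p3, 1   [and-rule on 9]
Accessibility: 0R0, 0R1, 1R1

Satisfiable (open branch found)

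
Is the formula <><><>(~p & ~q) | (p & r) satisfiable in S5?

1. <><><>(~p & ~q) | (p & r), 0
2. p & r, 0   [|-rule on 1 (branches; this branch)]
3. p, 0   [&-rule on 2]
4. r, 0   [&-rule on 2]
Accessibility: 0R0

Satisfiable (open branch found)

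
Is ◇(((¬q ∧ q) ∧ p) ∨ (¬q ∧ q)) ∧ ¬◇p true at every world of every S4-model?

Tableau for the negation ¬(◇(((¬q ∧ q) ∧ p) ∨ (¬q ∧ q)) ∧ ¬◇p):
1. ¬(◇(((¬q ∧ q) ∧ p) ∨ (¬q ∧ q)) ∧ ¬◇p), w0
2. ◇p, w0   [¬∧-rule on 1 (branches; this branch)]
3. p, w1   [◇-rule on 2: fresh world w1, w0Rw1]
Accessibility: w0Rw0, w0Rw1, w1Rw1
The negation has an open branch (countermodel exists).

Invalid (countermodel exists)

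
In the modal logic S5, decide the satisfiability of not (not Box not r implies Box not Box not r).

No, unsatisfiable

1. not (not Box not r implies Box not Box not r), w0
2. not Box not r, w0
3. not Box not Box not r, w0
4. r, w1
5. Box not r, w2
6. not r, w0
7. not r, w1
Accessibility: w0Rw0, w0Rw1, w0Rw2, w1Rw0, w1Rw1, w1Rw2, w2Rw0, w2Rw1, w2Rw2
Branch closes: r and not r both at w1.
(One branch shown.) All branches close.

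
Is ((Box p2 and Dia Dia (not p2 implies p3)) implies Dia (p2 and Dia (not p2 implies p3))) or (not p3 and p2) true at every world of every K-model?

Tableau for the negation not (((Box p2 and Dia Dia (not p2 implies p3)) implies Dia (p2 and Dia (not p2 implies p3))) or (not p3 and p2)):
1. not (((Box p2 and Dia Dia (not p2 implies p3)) implies Dia (p2 and Dia (not p2 implies p3))) or (not p3 and p2)), 0
2. not ((Box p2 and Dia Dia (not p2 implies p3)) implies Dia (p2 and Dia (not p2 implies p3))), 0
3. not (not p3 and p2), 0
4. Box p2 and Dia Dia (not p2 implies p3), 0
5. not Dia (p2 and Dia (not p2 implies p3)), 0
6. Box p2, 0
7. Dia Dia (not p2 implies p3), 0
8. not p2, 0
9. Dia (not p2 implies p3), 1
10. not (p2 and Dia (not p2 implies p3)), 1
11. p2, 1
12. not Dia (not p2 implies p3), 1
13. not p2 implies p3, 2
14. not (not p2 implies p3), 2
15. not p2, 2
16. not p3, 2
17. p3, 2
Accessibility: 0R1, 1R2
Branch closes: p3 and not p3 both at 2.
Every branch of the negation's tableau closes; the branch above is one of them.

Valid in K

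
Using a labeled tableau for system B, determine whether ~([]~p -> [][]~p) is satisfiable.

Yes, satisfiable

1. ~([]~p -> [][]~p), w0
2. []~p, w0
3. ~[][]~p, w0
4. ~p, w0
5. ~[]~p, w1
6. ~p, w1
7. p, w2
Accessibility: w0Rw0, w0Rw1, w1Rw0, w1Rw1, w1Rw2, w2Rw1, w2Rw2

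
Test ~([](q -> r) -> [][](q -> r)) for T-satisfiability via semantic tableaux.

1. ~([](q -> r) -> [][](q -> r)), u
2. [](q -> r), u
3. ~[][](q -> r), u
4. q -> r, u
5. r, u
6. ~[](q -> r), v
7. q -> r, v
8. r, v
9. ~(q -> r), w
10. q, w
11. ~r, w
Accessibility: uRu, uRv, vRv, vRw, wRw

Satisfiable (open branch found)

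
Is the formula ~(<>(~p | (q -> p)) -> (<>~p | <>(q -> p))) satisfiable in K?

Unsatisfiable

1. ~(<>(~p | (q -> p)) -> (<>~p | <>(q -> p))), 0
2. <>(~p | (q -> p)), 0
3. ~(<>~p | <>(q -> p)), 0
4. ~<>~p, 0
5. ~<>(q -> p), 0
6. ~p | (q -> p), 1
7. p, 1
8. ~(q -> p), 1
9. q, 1
10. ~p, 1
Accessibility: 0R1
Branch closes: p and ~p both at 1.
(One branch shown.) All branches close.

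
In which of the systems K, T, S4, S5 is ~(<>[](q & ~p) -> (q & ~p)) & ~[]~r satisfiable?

S4-tableau for the formula:
1. ~(<>[](q & ~p) -> (q & ~p)) & ~[]~r, 0
2. ~(<>[](q & ~p) -> (q & ~p)), 0
3. ~[]~r, 0
4. <>[](q & ~p), 0
5. ~(q & ~p), 0
6. p, 0
7. r, 1
8. [](q & ~p), 2
9. q & ~p, 2
10. q, 2
11. ~p, 2
Accessibility: 0R0, 0R1, 0R2, 1R1, 2R2
Complete open branch: satisfiable in S4, hence also in K, T (this S4-model is also a K-model and a T-model).
S5-tableau for the formula:
1. ~(<>[](q & ~p) -> (q & ~p)) & ~[]~r, 0
2. ~(<>[](q & ~p) -> (q & ~p)), 0
3. ~[]~r, 0
4. <>[](q & ~p), 0
5. ~(q & ~p), 0
6. p, 0
7. r, 1
8. [](q & ~p), 2
9. q & ~p, 0
10. q, 0
11. ~p, 0
Accessibility: 0R0, 0R1, 0R2, 1R0, 1R1, 1R2, 2R0, 2R1, 2R2
Branch closes: p and ~p both at 0.
Every branch closes (one shown): unsatisfiable in S5.

K, T, S4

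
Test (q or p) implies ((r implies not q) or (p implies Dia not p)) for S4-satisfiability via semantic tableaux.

Yes, satisfiable

1. (q or p) implies ((r implies not q) or (p implies Dia not p)), w0
2. (r implies not q) or (p implies Dia not p), w0   [implies-rule on 1 (branches; this branch)]
3. p implies Dia not p, w0   [or-rule on 2 (branches; this branch)]
4. Dia not p, w0   [implies-rule on 3 (branches; this branch)]
5. not p, w1   [Dia-rule on 4: fresh world w1, w0Rw1]
Accessibility: w0Rw0, w0Rw1, w1Rw1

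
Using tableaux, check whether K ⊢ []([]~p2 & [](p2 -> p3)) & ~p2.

Not valid

Tableau for the negation ~([]([]~p2 & [](p2 -> p3)) & ~p2):
1. ~([]([]~p2 & [](p2 -> p3)) & ~p2), 0
2. p2, 0
The negation has an open branch (countermodel exists).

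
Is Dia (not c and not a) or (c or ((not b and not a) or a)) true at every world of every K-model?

Not valid

Tableau for the negation not (Dia (not c and not a) or (c or ((not b and not a) or a))):
1. not (Dia (not c and not a) or (c or ((not b and not a) or a))), w0
2. not Dia (not c and not a), w0
3. not (c or ((not b and not a) or a)), w0
4. not c, w0
5. not ((not b and not a) or a), w0
6. not (not b and not a), w0
7. not a, w0
8. b, w0
The negation has an open branch (countermodel exists).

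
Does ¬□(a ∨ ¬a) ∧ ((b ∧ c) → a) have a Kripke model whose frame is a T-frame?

Unsatisfiable

1. ¬□(a ∨ ¬a) ∧ ((b ∧ c) → a), 0
2. ¬□(a ∨ ¬a), 0
3. (b ∧ c) → a, 0
4. ¬(b ∧ c), 0
5. ¬c, 0
6. ¬(a ∨ ¬a), 1
7. ¬a, 1
8. a, 1
Accessibility: 0R0, 0R1, 1R1
Branch closes: a and ¬a both at 1.
All branches of the tableau close; one closing branch shown above.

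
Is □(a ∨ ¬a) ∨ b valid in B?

Tableau for the negation ¬(□(a ∨ ¬a) ∨ b):
1. ¬(□(a ∨ ¬a) ∨ b), 0
2. ¬□(a ∨ ¬a), 0
3. ¬b, 0
4. ¬(a ∨ ¬a), 1
5. ¬a, 1
6. a, 1
Accessibility: 0R0, 0R1, 1R0, 1R1
Branch closes: a and ¬a both at 1.
All branches of the negation close; one closing branch shown above.

Yes, valid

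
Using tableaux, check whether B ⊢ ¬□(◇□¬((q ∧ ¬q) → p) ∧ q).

Tableau for the negation □(◇□¬((q ∧ ¬q) → p) ∧ q):
1. □(◇□¬((q ∧ ¬q) → p) ∧ q), 0
2. ◇□¬((q ∧ ¬q) → p) ∧ q, 0   [□-rule on 1 via 0R0]
3. ◇□¬((q ∧ ¬q) → p), 0   [∧-rule on 2]
4. q, 0   [∧-rule on 2]
5. □¬((q ∧ ¬q) → p), 1   [◇-rule on 3: fresh world 1, 0R1]
6. ◇□¬((q ∧ ¬q) → p) ∧ q, 1   [□-rule on 1 via 0R1]
7. ◇□¬((q ∧ ¬q) → p), 1   [∧-rule on 6]
8. q, 1   [∧-rule on 6]
9. ¬((q ∧ ¬q) → p), 0   [□-rule on 5 via 1R0]
10. q ∧ ¬q, 0   [¬→-rule on 9]
11. ¬p, 0   [¬→-rule on 9]
12. ¬q, 0   [∧-rule on 10]
Accessibility: 0R0, 0R1, 1R0, 1R1
Branch closes: q and ¬q both at 0.
All branches of the negation close; one closing branch shown above.

Valid in B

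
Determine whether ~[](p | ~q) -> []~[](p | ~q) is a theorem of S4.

Invalid (countermodel exists)

Tableau for the negation ~(~[](p | ~q) -> []~[](p | ~q)):
1. ~(~[](p | ~q) -> []~[](p | ~q)), u
2. ~[](p | ~q), u
3. ~[]~[](p | ~q), u
4. ~(p | ~q), v
5. ~p, v
6. q, v
7. [](p | ~q), w
8. p | ~q, w
9. ~q, w
Accessibility: uRu, uRv, uRw, vRv, wRw
The negation has an open branch (countermodel exists).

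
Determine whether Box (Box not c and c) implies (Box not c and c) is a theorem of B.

Yes, valid

Tableau for the negation not (Box (Box not c and c) implies (Box not c and c)):
1. not (Box (Box not c and c) implies (Box not c and c)), 0
2. Box (Box not c and c), 0
3. not (Box not c and c), 0
4. Box not c and c, 0
5. Box not c, 0
6. c, 0
7. not c, 0
Accessibility: 0R0
Branch closes: c and not c both at 0.
All branches of the negation close; one closing branch shown above.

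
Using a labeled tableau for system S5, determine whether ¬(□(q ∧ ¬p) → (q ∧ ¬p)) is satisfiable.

Unsatisfiable

1. ¬(□(q ∧ ¬p) → (q ∧ ¬p)), u
2. □(q ∧ ¬p), u   [¬→-rule on 1]
3. ¬(q ∧ ¬p), u   [¬→-rule on 1]
4. q ∧ ¬p, u   [□-rule on 2 via uRu]
5. q, u   [∧-rule on 4]
6. ¬p, u   [∧-rule on 4]
7. p, u   [¬∧-rule on 3 (branches; this branch)]
Accessibility: uRu
Branch closes: p and ¬p both at u.
Every branch closes; the branch above is one of them.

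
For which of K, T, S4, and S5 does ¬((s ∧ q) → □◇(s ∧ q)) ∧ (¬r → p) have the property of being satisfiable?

K, T, S4

S5-tableau for the formula:
1. ¬((s ∧ q) → □◇(s ∧ q)) ∧ (¬r → p), w0
2. ¬((s ∧ q) → □◇(s ∧ q)), w0   [∧-rule on 1]
3. ¬r → p, w0   [∧-rule on 1]
4. s ∧ q, w0   [¬→-rule on 2]
5. ¬□◇(s ∧ q), w0   [¬→-rule on 2]
6. s, w0   [∧-rule on 4]
7. q, w0   [∧-rule on 4]
8. p, w0   [→-rule on 3 (branches; this branch)]
9. ¬◇(s ∧ q), w1   [¬□-rule on 5: fresh world w1, w0Rw1]
10. ¬(s ∧ q), w0   [¬◇-rule on 9 via w1Rw0]
11. ¬(s ∧ q), w1   [¬◇-rule on 9 via w1Rw1]
12. ¬q, w0   [¬∧-rule on 10 (branches; this branch)]
Accessibility: w0Rw0, w0Rw1, w1Rw0, w1Rw1
Branch closes: q and ¬q both at w0.
Every branch closes (one shown): unsatisfiable in S5.
S4-tableau for the formula:
1. ¬((s ∧ q) → □◇(s ∧ q)) ∧ (¬r → p), w0
2. ¬((s ∧ q) → □◇(s ∧ q)), w0   [∧-rule on 1]
3. ¬r → p, w0   [∧-rule on 1]
4. s ∧ q, w0   [¬→-rule on 2]
5. ¬□◇(s ∧ q), w0   [¬→-rule on 2]
6. s, w0   [∧-rule on 4]
7. q, w0   [∧-rule on 4]
8. p, w0   [→-rule on 3 (branches; this branch)]
9. ¬◇(s ∧ q), w1   [¬□-rule on 5: fresh world w1, w0Rw1]
10. ¬(s ∧ q), w1   [¬◇-rule on 9 via w1Rw1]
11. ¬q, w1   [¬∧-rule on 10 (branches; this branch)]
Accessibility: w0Rw0, w0Rw1, w1Rw1
Complete open branch: satisfiable in S4, hence also in K, T (this S4-model is also a K-model and a T-model).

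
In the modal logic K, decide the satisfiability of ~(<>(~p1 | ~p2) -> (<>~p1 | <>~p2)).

1. ~(<>(~p1 | ~p2) -> (<>~p1 | <>~p2)), 0
2. <>(~p1 | ~p2), 0
3. ~(<>~p1 | <>~p2), 0
4. ~<>~p1, 0
5. ~<>~p2, 0
6. ~p1 | ~p2, 1
7. p1, 1
8. p2, 1
9. ~p2, 1
Accessibility: 0R1
Branch closes: p2 and ~p2 both at 1.
All branches of the tableau close; one closing branch shown above.

No, unsatisfiable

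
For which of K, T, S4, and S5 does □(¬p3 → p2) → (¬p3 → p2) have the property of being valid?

T-tableau for the negation ¬(□(¬p3 → p2) → (¬p3 → p2)):
1. ¬(□(¬p3 → p2) → (¬p3 → p2)), w0
2. □(¬p3 → p2), w0   [¬→-rule on 1]
3. ¬(¬p3 → p2), w0   [¬→-rule on 1]
4. ¬p3, w0   [¬→-rule on 3]
5. ¬p2, w0   [¬→-rule on 3]
6. ¬p3 → p2, w0   [□-rule on 2 via w0Rw0]
7. p2, w0   [→-rule on 6 (branches; this branch)]
Accessibility: w0Rw0
Branch closes: p2 and ¬p2 both at w0.
Every branch closes (one shown): valid in T, hence also in S4, S5 (every theorem of T is a theorem of S4 and S5).
K-tableau for the negation ¬(□(¬p3 → p2) → (¬p3 → p2)):
1. ¬(□(¬p3 → p2) → (¬p3 → p2)), w0
2. □(¬p3 → p2), w0   [¬→-rule on 1]
3. ¬(¬p3 → p2), w0   [¬→-rule on 1]
4. ¬p3, w0   [¬→-rule on 3]
5. ¬p2, w0   [¬→-rule on 3]
Complete open branch: countermodel on a K-frame, so not valid in K.

T, S4, S5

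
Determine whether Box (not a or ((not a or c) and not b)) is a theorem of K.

No, not valid

Tableau for the negation not Box (not a or ((not a or c) and not b)):
1. not Box (not a or ((not a or c) and not b)), u
2. not (not a or ((not a or c) and not b)), v   [neg-Box-rule on 1: fresh world v, uRv]
3. a, v   [neg-or-rule on 2]
4. not ((not a or c) and not b), v   [neg-or-rule on 2]
5. b, v   [neg-and-rule on 4 (branches; this branch)]
Accessibility: uRv
The negation has an open branch (countermodel exists).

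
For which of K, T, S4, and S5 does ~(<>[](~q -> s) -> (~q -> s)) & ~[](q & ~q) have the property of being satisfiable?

S5-tableau for the formula:
1. ~(<>[](~q -> s) -> (~q -> s)) & ~[](q & ~q), u
2. ~(<>[](~q -> s) -> (~q -> s)), u
3. ~[](q & ~q), u
4. <>[](~q -> s), u
5. ~(~q -> s), u
6. ~q, u
7. ~s, u
8. ~(q & ~q), v
9. q, v
10. [](~q -> s), w
11. ~q -> s, u
12. ~q -> s, v
13. ~q -> s, w
14. s, u
Accessibility: uRu, uRv, uRw, vRu, vRv, vRw, wRu, wRv, wRw
Branch closes: s and ~s both at u.
Every branch closes (one shown): unsatisfiable in S5.
S4-tableau for the formula:
1. ~(<>[](~q -> s) -> (~q -> s)) & ~[](q & ~q), u
2. ~(<>[](~q -> s) -> (~q -> s)), u
3. ~[](q & ~q), u
4. <>[](~q -> s), u
5. ~(~q -> s), u
6. ~q, u
7. ~s, u
8. ~(q & ~q), v
9. q, v
10. [](~q -> s), w
11. ~q -> s, w
12. s, w
Accessibility: uRu, uRv, uRw, vRv, wRw
Complete open branch: satisfiable in S4, hence also in K, T (this S4-model is also a K-model and a T-model).

K, T, S4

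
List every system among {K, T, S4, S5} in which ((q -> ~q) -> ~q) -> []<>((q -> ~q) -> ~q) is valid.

K-tableau for the negation ~(((q -> ~q) -> ~q) -> []<>((q -> ~q) -> ~q)):
1. ~(((q -> ~q) -> ~q) -> []<>((q -> ~q) -> ~q)), 0
2. (q -> ~q) -> ~q, 0
3. ~[]<>((q -> ~q) -> ~q), 0
4. ~q, 0
5. ~<>((q -> ~q) -> ~q), 1
Accessibility: 0R1
Complete open branch: countermodel on a K-frame, so not valid in K.
T-tableau for the negation ~(((q -> ~q) -> ~q) -> []<>((q -> ~q) -> ~q)):
1. ~(((q -> ~q) -> ~q) -> []<>((q -> ~q) -> ~q)), 0
2. (q -> ~q) -> ~q, 0
3. ~[]<>((q -> ~q) -> ~q), 0
4. ~(q -> ~q), 0
5. q, 0
6. ~<>((q -> ~q) -> ~q), 1
7. ~((q -> ~q) -> ~q), 1
8. q -> ~q, 1
9. q, 1
10. ~q, 1
Accessibility: 0R0, 0R1, 1R1
Branch closes: q and ~q both at 1.
Every branch closes (one shown): valid in T, hence also in S4, S5 (every theorem of T is a theorem of S4 and S5).

T, S4, S5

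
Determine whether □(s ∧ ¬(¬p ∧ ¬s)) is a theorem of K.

Tableau for the negation ¬□(s ∧ ¬(¬p ∧ ¬s)):
1. ¬□(s ∧ ¬(¬p ∧ ¬s)), 0
2. ¬(s ∧ ¬(¬p ∧ ¬s)), 1
3. ¬p ∧ ¬s, 1
4. ¬p, 1
5. ¬s, 1
Accessibility: 0R1
The negation has an open branch (countermodel exists).

Invalid (countermodel exists)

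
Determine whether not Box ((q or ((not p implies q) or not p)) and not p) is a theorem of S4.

Tableau for the negation Box ((q or ((not p implies q) or not p)) and not p):
1. Box ((q or ((not p implies q) or not p)) and not p), 0
2. (q or ((not p implies q) or not p)) and not p, 0
3. q or ((not p implies q) or not p), 0
4. not p, 0
5. (not p implies q) or not p, 0
Accessibility: 0R0
The negation has an open branch (countermodel exists).

Invalid (countermodel exists)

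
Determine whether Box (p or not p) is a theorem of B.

Valid in B

Tableau for the negation not Box (p or not p):
1. not Box (p or not p), w0
2. not (p or not p), w1
3. not p, w1
4. p, w1
Accessibility: w0Rw0, w0Rw1, w1Rw0, w1Rw1
Branch closes: p and not p both at w1.
All branches of the negation close; one closing branch shown above.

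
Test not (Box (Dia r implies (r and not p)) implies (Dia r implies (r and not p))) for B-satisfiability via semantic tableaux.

Unsatisfiable (every branch closes)

1. not (Box (Dia r implies (r and not p)) implies (Dia r implies (r and not p))), u
2. Box (Dia r implies (r and not p)), u
3. not (Dia r implies (r and not p)), u
4. Dia r, u
5. not (r and not p), u
6. Dia r implies (r and not p), u
7. p, u
8. not Dia r, u
9. not r, u
10. r, v
11. Dia r implies (r and not p), v
12. not r, v
Accessibility: uRu, uRv, vRu, vRv
Branch closes: r and not r both at v.
Every branch closes; the branch above is one of them.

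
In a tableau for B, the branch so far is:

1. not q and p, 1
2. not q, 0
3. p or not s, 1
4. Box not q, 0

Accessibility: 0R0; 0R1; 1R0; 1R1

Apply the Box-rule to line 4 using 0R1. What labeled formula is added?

not q, 1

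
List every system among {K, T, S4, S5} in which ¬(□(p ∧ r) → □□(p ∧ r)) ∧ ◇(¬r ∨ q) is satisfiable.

S4-tableau for the formula:
1. ¬(□(p ∧ r) → □□(p ∧ r)) ∧ ◇(¬r ∨ q), u
2. ¬(□(p ∧ r) → □□(p ∧ r)), u
3. ◇(¬r ∨ q), u
4. □(p ∧ r), u
5. ¬□□(p ∧ r), u
6. p ∧ r, u
7. p, u
8. r, u
9. ¬r ∨ q, v
10. p ∧ r, v
11. p, v
12. r, v
13. q, v
14. ¬□(p ∧ r), w
15. p ∧ r, w
16. p, w
17. r, w
18. ¬(p ∧ r), x
19. p ∧ r, x
20. p, x
21. r, x
22. ¬r, x
Accessibility: uRu, uRv, uRw, uRx, vRv, wRw, wRx, xRx
Branch closes: r and ¬r both at x.
Every branch closes (one shown): unsatisfiable in S4, hence also in S5 (every S5-frame is an S4-frame).
T-tableau for the formula:
1. ¬(□(p ∧ r) → □□(p ∧ r)) ∧ ◇(¬r ∨ q), u
2. ¬(□(p ∧ r) → □□(p ∧ r)), u
3. ◇(¬r ∨ q), u
4. □(p ∧ r), u
5. ¬□□(p ∧ r), u
6. p ∧ r, u
7. p, u
8. r, u
9. ¬r ∨ q, v
10. p ∧ r, v
11. p, v
12. r, v
13. q, v
14. ¬□(p ∧ r), w
15. p ∧ r, w
16. p, w
17. r, w
18. ¬(p ∧ r), x
19. ¬r, x
Accessibility: uRu, uRv, uRw, vRv, wRw, wRx, xRx
Complete open branch: satisfiable in T, hence also in K (this T-model is also a K-model).

K, T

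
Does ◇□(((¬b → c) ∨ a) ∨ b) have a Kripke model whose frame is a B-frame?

Satisfiable (open branch found)

1. ◇□(((¬b → c) ∨ a) ∨ b), u
2. □(((¬b → c) ∨ a) ∨ b), v   [◇-rule on 1: fresh world v, uRv]
3. ((¬b → c) ∨ a) ∨ b, u   [□-rule on 2 via vRu]
4. ((¬b → c) ∨ a) ∨ b, v   [□-rule on 2 via vRv]
5. b, u   [∨-rule on 3 (branches; this branch)]
6. b, v   [∨-rule on 4 (branches; this branch)]
Accessibility: uRu, uRv, vRu, vRv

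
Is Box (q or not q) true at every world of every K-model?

Tableau for the negation not Box (q or not q):
1. not Box (q or not q), 0
2. not (q or not q), 1   [neg-Box-rule on 1: fresh world 1, 0R1]
3. not q, 1   [neg-or-rule on 2]
4. q, 1   [neg-or-rule on 2]
Accessibility: 0R1
Branch closes: q and not q both at 1.
Every branch of the negation's tableau closes; the branch above is one of them.

Yes, valid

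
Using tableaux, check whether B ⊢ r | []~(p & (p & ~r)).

Tableau for the negation ~(r | []~(p & (p & ~r))):
1. ~(r | []~(p & (p & ~r))), w0
2. ~r, w0   [~|-rule on 1]
3. ~[]~(p & (p & ~r)), w0   [~|-rule on 1]
4. p & (p & ~r), w1   [~[]-rule on 3: fresh world w1, w0Rw1]
5. p, w1   [&-rule on 4]
6. p & ~r, w1   [&-rule on 4]
7. ~r, w1   [&-rule on 6]
Accessibility: w0Rw0, w0Rw1, w1Rw0, w1Rw1
The negation has an open branch (countermodel exists).

Invalid (countermodel exists)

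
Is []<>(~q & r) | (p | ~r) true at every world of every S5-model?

No, not valid

Tableau for the negation ~([]<>(~q & r) | (p | ~r)):
1. ~([]<>(~q & r) | (p | ~r)), u
2. ~[]<>(~q & r), u
3. ~(p | ~r), u
4. ~p, u
5. r, u
6. ~<>(~q & r), v
7. ~(~q & r), u
8. ~(~q & r), v
9. q, u
10. ~r, v
Accessibility: uRu, uRv, vRu, vRv
The negation has an open branch (countermodel exists).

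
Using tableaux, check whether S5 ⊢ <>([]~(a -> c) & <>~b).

Not valid

Tableau for the negation ~<>([]~(a -> c) & <>~b):
1. ~<>([]~(a -> c) & <>~b), w0
2. ~([]~(a -> c) & <>~b), w0
3. ~<>~b, w0
4. b, w0
Accessibility: w0Rw0
The negation has an open branch (countermodel exists).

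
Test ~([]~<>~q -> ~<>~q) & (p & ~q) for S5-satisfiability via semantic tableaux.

1. ~([]~<>~q -> ~<>~q) & (p & ~q), u
2. ~([]~<>~q -> ~<>~q), u
3. p & ~q, u
4. []~<>~q, u
5. <>~q, u
6. p, u
7. ~q, u
8. ~<>~q, u
9. q, u
Accessibility: uRu
Branch closes: q and ~q both at u.
(One branch shown.) All branches close.

Unsatisfiable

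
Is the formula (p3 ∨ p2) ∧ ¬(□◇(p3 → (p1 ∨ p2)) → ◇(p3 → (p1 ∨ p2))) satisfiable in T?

Unsatisfiable

1. (p3 ∨ p2) ∧ ¬(□◇(p3 → (p1 ∨ p2)) → ◇(p3 → (p1 ∨ p2))), u
2. p3 ∨ p2, u
3. ¬(□◇(p3 → (p1 ∨ p2)) → ◇(p3 → (p1 ∨ p2))), u
4. □◇(p3 → (p1 ∨ p2)), u
5. ¬◇(p3 → (p1 ∨ p2)), u
6. ◇(p3 → (p1 ∨ p2)), u
7. ¬(p3 → (p1 ∨ p2)), u
8. p3, u
9. ¬(p1 ∨ p2), u
10. ¬p1, u
11. ¬p2, u
12. p3 → (p1 ∨ p2), v
13. ◇(p3 → (p1 ∨ p2)), v
14. ¬(p3 → (p1 ∨ p2)), v
15. p3, v
16. ¬(p1 ∨ p2), v
17. ¬p1, v
18. ¬p2, v
19. p1 ∨ p2, v
20. p2, v
Accessibility: uRu, uRv, vRv
Branch closes: p2 and ¬p2 both at v.
All branches of the tableau close; one closing branch shown above.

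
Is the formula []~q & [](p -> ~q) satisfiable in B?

Yes, satisfiable

1. []~q & [](p -> ~q), w0
2. []~q, w0
3. [](p -> ~q), w0
4. ~q, w0
5. p -> ~q, w0
Accessibility: w0Rw0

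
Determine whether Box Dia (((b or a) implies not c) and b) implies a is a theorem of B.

Tableau for the negation not (Box Dia (((b or a) implies not c) and b) implies a):
1. not (Box Dia (((b or a) implies not c) and b) implies a), w0
2. Box Dia (((b or a) implies not c) and b), w0
3. not a, w0
4. Dia (((b or a) implies not c) and b), w0
5. ((b or a) implies not c) and b, w1
6. (b or a) implies not c, w1
7. b, w1
8. Dia (((b or a) implies not c) and b), w1
9. not c, w1
10. ((b or a) implies not c) and b, w2
11. (b or a) implies not c, w2
12. b, w2
13. not c, w2
Accessibility: w0Rw0, w0Rw1, w1Rw0, w1Rw1, w1Rw2, w2Rw1, w2Rw2
The negation has an open branch (countermodel exists).

Not valid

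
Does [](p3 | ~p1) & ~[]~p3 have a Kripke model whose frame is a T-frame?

1. [](p3 | ~p1) & ~[]~p3, w0
2. [](p3 | ~p1), w0
3. ~[]~p3, w0
4. p3 | ~p1, w0
5. ~p1, w0
6. p3, w1
7. p3 | ~p1, w1
8. ~p1, w1
Accessibility: w0Rw0, w0Rw1, w1Rw1

Satisfiable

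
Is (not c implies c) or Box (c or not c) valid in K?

Valid

Tableau for the negation not ((not c implies c) or Box (c or not c)):
1. not ((not c implies c) or Box (c or not c)), w0
2. not (not c implies c), w0
3. not Box (c or not c), w0
4. not c, w0
5. not (c or not c), w1
6. not c, w1
7. c, w1
Accessibility: w0Rw1
Branch closes: c and not c both at w1.
All branches of the negation close; one closing branch shown above.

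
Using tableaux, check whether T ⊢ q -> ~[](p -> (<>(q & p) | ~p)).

Not valid

Tableau for the negation ~(q -> ~[](p -> (<>(q & p) | ~p))):
1. ~(q -> ~[](p -> (<>(q & p) | ~p))), 0
2. q, 0
3. [](p -> (<>(q & p) | ~p)), 0
4. p -> (<>(q & p) | ~p), 0
5. <>(q & p) | ~p, 0
6. ~p, 0
Accessibility: 0R0
The negation has an open branch (countermodel exists).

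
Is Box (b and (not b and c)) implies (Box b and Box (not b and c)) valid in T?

Tableau for the negation not (Box (b and (not b and c)) implies (Box b and Box (not b and c))):
1. not (Box (b and (not b and c)) implies (Box b and Box (not b and c))), u
2. Box (b and (not b and c)), u
3. not (Box b and Box (not b and c)), u
4. b and (not b and c), u
5. b, u
6. not b and c, u
7. not b, u
8. c, u
Accessibility: uRu
Branch closes: b and not b both at u.
All branches of the negation close; one closing branch shown above.

Valid in T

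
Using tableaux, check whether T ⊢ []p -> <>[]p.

Valid

Tableau for the negation ~([]p -> <>[]p):
1. ~([]p -> <>[]p), u
2. []p, u   [~->-rule on 1]
3. ~<>[]p, u   [~->-rule on 1]
4. p, u   [[]-rule on 2 via uRu]
5. ~[]p, u   [~<>-rule on 3 via uRu]
6. ~p, v   [~[]-rule on 5: fresh world v, uRv]
7. p, v   [[]-rule on 2 via uRv]
Accessibility: uRu, uRv, vRv
Branch closes: p and ~p both at v.
All branches of the negation close; one closing branch shown above.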